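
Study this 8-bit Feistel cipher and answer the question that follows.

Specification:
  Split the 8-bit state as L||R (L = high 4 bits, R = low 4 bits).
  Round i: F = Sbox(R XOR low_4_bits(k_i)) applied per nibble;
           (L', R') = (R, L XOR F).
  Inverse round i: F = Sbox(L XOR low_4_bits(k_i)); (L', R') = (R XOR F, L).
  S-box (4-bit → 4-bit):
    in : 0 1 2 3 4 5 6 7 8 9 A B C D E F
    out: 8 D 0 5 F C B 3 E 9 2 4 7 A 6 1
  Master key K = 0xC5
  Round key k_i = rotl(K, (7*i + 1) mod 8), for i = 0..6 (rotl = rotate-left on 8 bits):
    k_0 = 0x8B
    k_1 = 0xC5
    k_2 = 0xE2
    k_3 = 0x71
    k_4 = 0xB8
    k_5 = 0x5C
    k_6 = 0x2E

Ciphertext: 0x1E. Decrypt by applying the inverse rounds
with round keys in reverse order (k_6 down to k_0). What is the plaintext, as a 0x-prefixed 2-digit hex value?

s_0 = ciphertext = 0x1E
s_1 = InvRound(s_0, k_6) = 0xF1
s_2 = InvRound(s_1, k_5) = 0x4F
s_3 = InvRound(s_2, k_4) = 0x84
s_4 = InvRound(s_3, k_3) = 0xD8
s_5 = InvRound(s_4, k_2) = 0x9D
s_6 = InvRound(s_5, k_1) = 0xA9
s_7 = InvRound(s_6, k_0) = 0x4A

0x4A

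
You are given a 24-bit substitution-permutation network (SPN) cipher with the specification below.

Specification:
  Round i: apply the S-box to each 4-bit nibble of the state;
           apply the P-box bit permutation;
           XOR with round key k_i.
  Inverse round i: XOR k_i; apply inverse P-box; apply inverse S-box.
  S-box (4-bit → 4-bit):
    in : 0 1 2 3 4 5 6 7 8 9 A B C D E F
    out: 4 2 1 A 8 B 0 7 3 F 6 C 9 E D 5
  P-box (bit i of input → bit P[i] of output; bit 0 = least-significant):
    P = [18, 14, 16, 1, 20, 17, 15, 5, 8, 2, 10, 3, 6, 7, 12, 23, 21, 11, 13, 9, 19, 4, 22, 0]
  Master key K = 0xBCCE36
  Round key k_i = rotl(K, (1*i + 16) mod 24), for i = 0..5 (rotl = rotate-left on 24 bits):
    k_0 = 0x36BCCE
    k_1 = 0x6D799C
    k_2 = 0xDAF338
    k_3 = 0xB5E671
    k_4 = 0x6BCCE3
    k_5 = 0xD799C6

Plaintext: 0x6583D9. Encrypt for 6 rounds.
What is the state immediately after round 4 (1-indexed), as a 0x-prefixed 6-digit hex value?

0xF07636

s_0 = plaintext = 0x6583D9
s_1 = Round(s_0, k_0) = 0x117620
s_2 = Round(s_1, k_1) = 0x7C614C
s_3 = Round(s_2, k_2) = 0xB6F10E
s_4 = Round(s_3, k_3) = 0xF07636
s_5 = Round(s_4, k_4) = 0x21FC03
s_6 = Round(s_5, k_5) = 0xDF408C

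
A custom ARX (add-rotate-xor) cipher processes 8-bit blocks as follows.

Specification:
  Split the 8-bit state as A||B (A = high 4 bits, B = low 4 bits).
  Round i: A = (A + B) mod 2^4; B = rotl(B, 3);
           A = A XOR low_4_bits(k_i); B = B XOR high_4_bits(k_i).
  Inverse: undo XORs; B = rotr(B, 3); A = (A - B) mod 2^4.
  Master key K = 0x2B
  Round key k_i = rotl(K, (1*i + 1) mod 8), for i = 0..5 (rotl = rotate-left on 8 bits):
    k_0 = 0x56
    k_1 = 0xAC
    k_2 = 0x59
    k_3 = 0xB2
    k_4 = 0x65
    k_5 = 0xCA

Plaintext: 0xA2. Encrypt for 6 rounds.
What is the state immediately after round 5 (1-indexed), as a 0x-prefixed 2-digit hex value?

s_0 = plaintext = 0xA2
s_1 = Round(s_0, k_0) = 0xA4
s_2 = Round(s_1, k_1) = 0x28
s_3 = Round(s_2, k_2) = 0x31
s_4 = Round(s_3, k_3) = 0x63
s_5 = Round(s_4, k_4) = 0xCF
s_6 = Round(s_5, k_5) = 0x13

0xCF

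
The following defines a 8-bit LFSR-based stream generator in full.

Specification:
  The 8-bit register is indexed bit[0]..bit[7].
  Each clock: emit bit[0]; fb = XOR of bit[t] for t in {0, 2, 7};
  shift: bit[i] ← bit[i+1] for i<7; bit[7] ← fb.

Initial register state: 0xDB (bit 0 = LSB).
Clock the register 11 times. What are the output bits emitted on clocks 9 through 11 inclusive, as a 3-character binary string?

001

reg_0 = 0xDB
clock 1: out=1, reg = 0x6D
clock 2: out=1, reg = 0x36
clock 3: out=0, reg = 0x9B
clock 4: out=1, reg = 0x4D
clock 5: out=1, reg = 0x26
clock 6: out=0, reg = 0x93
clock 7: out=1, reg = 0x49
clock 8: out=1, reg = 0xA4
clock 9: out=0, reg = 0x52
clock 10: out=0, reg = 0x29
clock 11: out=1, reg = 0x94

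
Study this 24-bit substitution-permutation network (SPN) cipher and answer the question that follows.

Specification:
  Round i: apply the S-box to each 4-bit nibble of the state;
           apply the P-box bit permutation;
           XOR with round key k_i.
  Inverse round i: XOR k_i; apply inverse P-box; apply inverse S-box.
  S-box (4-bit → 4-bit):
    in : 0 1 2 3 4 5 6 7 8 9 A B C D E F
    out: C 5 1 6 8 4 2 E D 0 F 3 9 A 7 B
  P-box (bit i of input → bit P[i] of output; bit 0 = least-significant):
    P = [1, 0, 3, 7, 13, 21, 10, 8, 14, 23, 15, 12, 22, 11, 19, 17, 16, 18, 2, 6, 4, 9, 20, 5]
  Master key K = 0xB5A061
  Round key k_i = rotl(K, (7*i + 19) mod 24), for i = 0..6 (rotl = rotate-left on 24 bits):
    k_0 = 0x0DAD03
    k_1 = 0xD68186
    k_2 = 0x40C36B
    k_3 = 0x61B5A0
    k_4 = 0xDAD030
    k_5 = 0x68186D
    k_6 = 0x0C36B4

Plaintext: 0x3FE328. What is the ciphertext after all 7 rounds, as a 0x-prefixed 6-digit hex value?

0x629E3D

s_0 = plaintext = 0x3FE328
s_1 = Round(s_0, k_0) = 0xD007C9
s_2 = Round(s_1, k_1) = 0x5C32E2
s_3 = Round(s_2, k_2) = 0x79AF29
s_4 = Round(s_3, k_3) = 0xBBCF80
s_5 = Round(s_4, k_4) = 0x1DA7A8
s_6 = Round(s_5, k_5) = 0x96A5B7
s_7 = Round(s_6, k_6) = 0x629E3D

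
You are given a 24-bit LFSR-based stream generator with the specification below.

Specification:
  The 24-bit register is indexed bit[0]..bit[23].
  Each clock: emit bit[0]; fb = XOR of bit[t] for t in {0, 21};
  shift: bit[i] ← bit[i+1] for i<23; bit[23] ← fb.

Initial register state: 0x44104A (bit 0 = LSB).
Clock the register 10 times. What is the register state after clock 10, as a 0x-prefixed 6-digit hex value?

0x021104

reg_0 = 0x44104A
clock 1: out=0, reg = 0x220825
clock 2: out=1, reg = 0x110412
clock 3: out=0, reg = 0x088209
clock 4: out=1, reg = 0x844104
clock 5: out=0, reg = 0x422082
clock 6: out=0, reg = 0x211041
clock 7: out=1, reg = 0x108820
clock 8: out=0, reg = 0x084410
clock 9: out=0, reg = 0x042208
clock 10: out=0, reg = 0x021104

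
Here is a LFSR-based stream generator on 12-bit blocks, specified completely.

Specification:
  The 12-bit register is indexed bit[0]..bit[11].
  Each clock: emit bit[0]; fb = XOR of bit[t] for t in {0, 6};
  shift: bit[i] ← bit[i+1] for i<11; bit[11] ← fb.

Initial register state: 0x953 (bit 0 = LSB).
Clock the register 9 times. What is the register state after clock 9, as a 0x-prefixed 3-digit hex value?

0x7B4

reg_0 = 0x953
clock 1: out=1, reg = 0x4A9
clock 2: out=1, reg = 0xA54
clock 3: out=0, reg = 0xD2A
clock 4: out=0, reg = 0x695
clock 5: out=1, reg = 0xB4A
clock 6: out=0, reg = 0xDA5
clock 7: out=1, reg = 0xED2
clock 8: out=0, reg = 0xF69
clock 9: out=1, reg = 0x7B4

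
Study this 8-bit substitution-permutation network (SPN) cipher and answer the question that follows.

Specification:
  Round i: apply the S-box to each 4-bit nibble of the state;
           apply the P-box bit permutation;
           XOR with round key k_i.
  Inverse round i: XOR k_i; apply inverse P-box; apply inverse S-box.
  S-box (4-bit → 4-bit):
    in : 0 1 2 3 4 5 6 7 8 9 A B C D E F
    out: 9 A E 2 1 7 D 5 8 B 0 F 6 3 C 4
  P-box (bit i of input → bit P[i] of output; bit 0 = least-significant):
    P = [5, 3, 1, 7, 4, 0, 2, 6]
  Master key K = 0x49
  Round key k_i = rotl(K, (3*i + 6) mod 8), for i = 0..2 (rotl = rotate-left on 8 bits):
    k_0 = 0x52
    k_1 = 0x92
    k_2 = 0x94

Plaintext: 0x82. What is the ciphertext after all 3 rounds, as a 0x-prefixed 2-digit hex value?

0x8C

s_0 = plaintext = 0x82
s_1 = Round(s_0, k_0) = 0x98
s_2 = Round(s_1, k_1) = 0x43
s_3 = Round(s_2, k_2) = 0x8C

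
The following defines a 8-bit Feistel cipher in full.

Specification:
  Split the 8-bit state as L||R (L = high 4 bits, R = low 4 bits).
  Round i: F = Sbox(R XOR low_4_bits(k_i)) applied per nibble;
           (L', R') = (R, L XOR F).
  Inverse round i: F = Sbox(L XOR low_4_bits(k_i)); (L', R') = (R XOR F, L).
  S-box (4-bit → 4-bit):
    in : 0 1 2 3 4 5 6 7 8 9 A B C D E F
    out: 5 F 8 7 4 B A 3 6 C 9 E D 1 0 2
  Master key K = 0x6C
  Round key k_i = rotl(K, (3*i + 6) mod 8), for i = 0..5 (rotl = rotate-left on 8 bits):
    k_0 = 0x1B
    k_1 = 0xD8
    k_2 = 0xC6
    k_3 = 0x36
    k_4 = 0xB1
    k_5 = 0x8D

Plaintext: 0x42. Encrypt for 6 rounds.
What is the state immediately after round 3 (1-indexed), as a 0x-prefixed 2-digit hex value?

0x77

s_0 = plaintext = 0x42
s_1 = Round(s_0, k_0) = 0x28
s_2 = Round(s_1, k_1) = 0x87
s_3 = Round(s_2, k_2) = 0x77
s_4 = Round(s_3, k_3) = 0x78
s_5 = Round(s_4, k_4) = 0x8B
s_6 = Round(s_5, k_5) = 0xB2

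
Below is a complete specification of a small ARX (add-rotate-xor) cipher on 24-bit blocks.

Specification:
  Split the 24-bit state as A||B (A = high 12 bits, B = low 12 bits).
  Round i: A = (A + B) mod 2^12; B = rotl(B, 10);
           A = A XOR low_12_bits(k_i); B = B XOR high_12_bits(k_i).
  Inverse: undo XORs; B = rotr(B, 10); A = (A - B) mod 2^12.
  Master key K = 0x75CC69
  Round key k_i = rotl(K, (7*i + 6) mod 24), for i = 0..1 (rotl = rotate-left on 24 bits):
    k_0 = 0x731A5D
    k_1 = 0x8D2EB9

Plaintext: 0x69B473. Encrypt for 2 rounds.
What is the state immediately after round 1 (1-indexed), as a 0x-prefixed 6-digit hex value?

s_0 = plaintext = 0x69B473
s_1 = Round(s_0, k_0) = 0x153A2D
s_2 = Round(s_1, k_1) = 0x539E59

0x153A2D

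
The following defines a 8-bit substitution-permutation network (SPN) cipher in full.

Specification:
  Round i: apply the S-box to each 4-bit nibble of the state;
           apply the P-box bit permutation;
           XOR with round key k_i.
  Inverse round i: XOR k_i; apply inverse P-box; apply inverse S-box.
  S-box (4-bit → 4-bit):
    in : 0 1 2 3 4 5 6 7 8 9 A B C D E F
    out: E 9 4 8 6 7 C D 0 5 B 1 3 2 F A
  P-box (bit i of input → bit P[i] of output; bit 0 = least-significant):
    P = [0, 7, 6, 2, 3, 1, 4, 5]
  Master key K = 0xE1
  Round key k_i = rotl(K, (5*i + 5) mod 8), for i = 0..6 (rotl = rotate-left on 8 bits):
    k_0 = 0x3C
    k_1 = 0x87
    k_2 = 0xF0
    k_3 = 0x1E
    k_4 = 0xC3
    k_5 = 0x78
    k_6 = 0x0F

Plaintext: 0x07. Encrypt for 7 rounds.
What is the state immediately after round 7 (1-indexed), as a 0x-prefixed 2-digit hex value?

s_0 = plaintext = 0x07
s_1 = Round(s_0, k_0) = 0x4B
s_2 = Round(s_1, k_1) = 0x94
s_3 = Round(s_2, k_2) = 0x28
s_4 = Round(s_3, k_3) = 0x0E
s_5 = Round(s_4, k_4) = 0x34
s_6 = Round(s_5, k_5) = 0x98
s_7 = Round(s_6, k_6) = 0x17

0x17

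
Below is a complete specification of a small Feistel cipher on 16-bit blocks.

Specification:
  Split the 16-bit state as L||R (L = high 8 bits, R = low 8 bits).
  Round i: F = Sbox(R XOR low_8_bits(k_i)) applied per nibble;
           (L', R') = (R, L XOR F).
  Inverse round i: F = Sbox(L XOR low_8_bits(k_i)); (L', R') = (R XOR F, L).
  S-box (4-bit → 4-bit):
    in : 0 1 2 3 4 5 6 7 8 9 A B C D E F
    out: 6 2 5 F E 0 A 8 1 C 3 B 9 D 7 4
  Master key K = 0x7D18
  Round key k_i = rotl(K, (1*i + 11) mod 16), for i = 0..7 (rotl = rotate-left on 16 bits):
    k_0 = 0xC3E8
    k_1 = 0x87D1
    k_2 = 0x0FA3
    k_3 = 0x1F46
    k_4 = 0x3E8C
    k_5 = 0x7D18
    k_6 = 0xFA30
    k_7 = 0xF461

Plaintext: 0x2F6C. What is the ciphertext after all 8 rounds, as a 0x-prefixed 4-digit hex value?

0xA658

s_0 = plaintext = 0x2F6C
s_1 = Round(s_0, k_0) = 0x6C31
s_2 = Round(s_1, k_1) = 0x311A
s_3 = Round(s_2, k_2) = 0x1A8D
s_4 = Round(s_3, k_3) = 0x8D81
s_5 = Round(s_4, k_4) = 0x81E0
s_6 = Round(s_5, k_5) = 0xE0C0
s_7 = Round(s_6, k_6) = 0xC0A6
s_8 = Round(s_7, k_7) = 0xA658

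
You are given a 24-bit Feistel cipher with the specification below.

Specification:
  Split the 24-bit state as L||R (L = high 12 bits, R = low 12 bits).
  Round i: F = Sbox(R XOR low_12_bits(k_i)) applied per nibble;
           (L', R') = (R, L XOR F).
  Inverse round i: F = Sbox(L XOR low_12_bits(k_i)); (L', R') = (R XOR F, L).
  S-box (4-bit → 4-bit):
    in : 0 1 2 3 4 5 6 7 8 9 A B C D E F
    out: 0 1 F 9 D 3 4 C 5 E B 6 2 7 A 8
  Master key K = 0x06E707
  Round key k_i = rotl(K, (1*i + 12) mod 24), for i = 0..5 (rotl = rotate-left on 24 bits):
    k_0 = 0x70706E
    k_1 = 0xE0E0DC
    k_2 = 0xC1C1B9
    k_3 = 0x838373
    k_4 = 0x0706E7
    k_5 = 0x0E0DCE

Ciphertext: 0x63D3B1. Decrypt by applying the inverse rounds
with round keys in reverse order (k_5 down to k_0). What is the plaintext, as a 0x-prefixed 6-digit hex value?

0xAB81F7

s_0 = ciphertext = 0x63D3B1
s_1 = InvRound(s_0, k_5) = 0x53863D
s_2 = InvRound(s_1, k_4) = 0xF45538
s_3 = InvRound(s_2, k_3) = 0x7ACF45
s_4 = InvRound(s_3, k_2) = 0xB567AC
s_5 = InvRound(s_4, k_1) = 0x1F7B56
s_6 = InvRound(s_5, k_0) = 0xAB81F7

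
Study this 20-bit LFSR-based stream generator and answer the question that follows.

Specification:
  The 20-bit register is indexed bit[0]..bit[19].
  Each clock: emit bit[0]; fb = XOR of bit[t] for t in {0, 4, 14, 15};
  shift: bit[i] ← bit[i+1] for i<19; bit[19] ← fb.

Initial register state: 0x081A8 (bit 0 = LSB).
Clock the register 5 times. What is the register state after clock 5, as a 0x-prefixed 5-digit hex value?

0x8840D

reg_0 = 0x081A8
clock 1: out=0, reg = 0x840D4
clock 2: out=0, reg = 0x4206A
clock 3: out=0, reg = 0x21035
clock 4: out=1, reg = 0x1081A
clock 5: out=0, reg = 0x8840D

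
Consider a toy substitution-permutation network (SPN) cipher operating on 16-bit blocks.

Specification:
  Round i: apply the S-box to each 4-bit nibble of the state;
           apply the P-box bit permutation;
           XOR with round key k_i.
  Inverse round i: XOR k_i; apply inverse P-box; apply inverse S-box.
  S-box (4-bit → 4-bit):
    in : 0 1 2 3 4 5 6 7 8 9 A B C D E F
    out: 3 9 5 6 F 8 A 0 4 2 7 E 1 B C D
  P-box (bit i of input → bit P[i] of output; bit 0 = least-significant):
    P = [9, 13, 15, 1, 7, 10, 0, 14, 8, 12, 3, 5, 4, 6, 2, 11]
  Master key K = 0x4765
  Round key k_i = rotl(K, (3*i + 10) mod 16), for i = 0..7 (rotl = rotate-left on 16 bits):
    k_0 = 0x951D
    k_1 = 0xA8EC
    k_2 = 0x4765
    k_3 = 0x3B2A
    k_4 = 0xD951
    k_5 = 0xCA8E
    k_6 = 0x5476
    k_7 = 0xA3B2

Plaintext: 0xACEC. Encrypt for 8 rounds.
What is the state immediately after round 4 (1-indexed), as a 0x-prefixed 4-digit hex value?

0xA8C4

s_0 = plaintext = 0xACEC
s_1 = Round(s_0, k_0) = 0xD648
s_2 = Round(s_1, k_1) = 0x741D
s_3 = Round(s_2, k_2) = 0x34CF
s_4 = Round(s_3, k_3) = 0xA8C4
s_5 = Round(s_4, k_4) = 0x7B8F
s_6 = Round(s_5, k_5) = 0x58A5
s_7 = Round(s_6, k_6) = 0x58FD
s_8 = Round(s_7, k_7) = 0xC939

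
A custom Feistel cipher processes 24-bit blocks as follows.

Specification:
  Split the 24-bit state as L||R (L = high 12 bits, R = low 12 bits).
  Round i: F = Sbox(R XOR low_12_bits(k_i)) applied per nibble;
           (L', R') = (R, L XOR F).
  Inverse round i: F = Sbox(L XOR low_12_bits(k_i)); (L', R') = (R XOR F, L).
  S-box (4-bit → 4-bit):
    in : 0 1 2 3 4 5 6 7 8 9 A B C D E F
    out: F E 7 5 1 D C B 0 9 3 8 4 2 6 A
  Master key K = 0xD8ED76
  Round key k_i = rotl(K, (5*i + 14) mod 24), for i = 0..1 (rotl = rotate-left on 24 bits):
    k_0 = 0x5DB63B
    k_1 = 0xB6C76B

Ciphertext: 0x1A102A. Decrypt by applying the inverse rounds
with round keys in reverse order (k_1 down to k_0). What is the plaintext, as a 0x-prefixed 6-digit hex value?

s_0 = ciphertext = 0x1A102A
s_1 = InvRound(s_0, k_1) = 0xC691A1
s_2 = InvRound(s_1, k_0) = 0x276C69

0x276C69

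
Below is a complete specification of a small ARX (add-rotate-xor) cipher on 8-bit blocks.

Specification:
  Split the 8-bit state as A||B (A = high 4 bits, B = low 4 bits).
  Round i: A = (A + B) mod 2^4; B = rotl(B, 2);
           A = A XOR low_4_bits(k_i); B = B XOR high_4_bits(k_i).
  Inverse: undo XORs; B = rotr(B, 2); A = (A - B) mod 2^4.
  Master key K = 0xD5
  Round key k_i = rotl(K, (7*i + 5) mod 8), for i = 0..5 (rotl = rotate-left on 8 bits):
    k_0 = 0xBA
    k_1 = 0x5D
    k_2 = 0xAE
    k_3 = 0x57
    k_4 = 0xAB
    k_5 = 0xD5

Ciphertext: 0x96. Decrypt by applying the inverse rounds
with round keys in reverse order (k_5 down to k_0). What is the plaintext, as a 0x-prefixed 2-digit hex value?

0xA5

s_0 = ciphertext = 0x96
s_1 = InvRound(s_0, k_5) = 0xEE
s_2 = InvRound(s_1, k_4) = 0x41
s_3 = InvRound(s_2, k_3) = 0x21
s_4 = InvRound(s_3, k_2) = 0xEE
s_5 = InvRound(s_4, k_1) = 0x5E
s_6 = InvRound(s_5, k_0) = 0xA5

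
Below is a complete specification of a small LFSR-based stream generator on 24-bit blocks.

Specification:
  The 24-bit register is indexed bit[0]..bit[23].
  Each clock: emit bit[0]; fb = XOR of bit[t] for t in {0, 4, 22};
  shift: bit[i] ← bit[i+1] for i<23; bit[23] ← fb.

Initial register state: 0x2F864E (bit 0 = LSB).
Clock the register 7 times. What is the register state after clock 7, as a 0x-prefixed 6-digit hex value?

0x445F0C

reg_0 = 0x2F864E
clock 1: out=0, reg = 0x17C327
clock 2: out=1, reg = 0x8BE193
clock 3: out=1, reg = 0x45F0C9
clock 4: out=1, reg = 0x22F864
clock 5: out=0, reg = 0x117C32
clock 6: out=0, reg = 0x88BE19
clock 7: out=1, reg = 0x445F0C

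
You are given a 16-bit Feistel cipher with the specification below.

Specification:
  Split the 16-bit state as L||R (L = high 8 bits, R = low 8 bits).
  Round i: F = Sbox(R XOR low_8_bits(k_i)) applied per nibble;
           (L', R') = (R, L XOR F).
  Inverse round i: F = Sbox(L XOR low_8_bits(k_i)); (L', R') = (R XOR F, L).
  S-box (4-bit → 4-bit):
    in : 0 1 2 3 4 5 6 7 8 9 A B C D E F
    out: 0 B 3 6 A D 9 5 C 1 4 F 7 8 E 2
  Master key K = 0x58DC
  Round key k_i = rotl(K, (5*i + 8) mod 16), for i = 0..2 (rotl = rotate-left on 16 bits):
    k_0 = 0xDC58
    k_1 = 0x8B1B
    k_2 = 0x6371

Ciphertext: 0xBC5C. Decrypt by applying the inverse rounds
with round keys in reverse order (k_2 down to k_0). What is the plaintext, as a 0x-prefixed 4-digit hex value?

s_0 = ciphertext = 0xBC5C
s_1 = InvRound(s_0, k_2) = 0x24BC
s_2 = InvRound(s_1, k_1) = 0xDE24
s_3 = InvRound(s_2, k_0) = 0xEDDE

0xEDDE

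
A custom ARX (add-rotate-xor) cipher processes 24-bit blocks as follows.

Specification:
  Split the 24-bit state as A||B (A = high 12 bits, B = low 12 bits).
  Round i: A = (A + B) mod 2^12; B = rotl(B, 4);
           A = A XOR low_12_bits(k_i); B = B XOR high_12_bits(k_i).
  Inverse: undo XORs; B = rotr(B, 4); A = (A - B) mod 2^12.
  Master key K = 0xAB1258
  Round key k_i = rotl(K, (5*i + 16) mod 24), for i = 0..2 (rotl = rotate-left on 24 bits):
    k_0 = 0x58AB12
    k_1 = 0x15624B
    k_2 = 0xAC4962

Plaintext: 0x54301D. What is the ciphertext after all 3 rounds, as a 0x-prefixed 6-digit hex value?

0xC1B5E0

s_0 = plaintext = 0x54301D
s_1 = Round(s_0, k_0) = 0xE7245A
s_2 = Round(s_1, k_1) = 0x0874F2
s_3 = Round(s_2, k_2) = 0xC1B5E0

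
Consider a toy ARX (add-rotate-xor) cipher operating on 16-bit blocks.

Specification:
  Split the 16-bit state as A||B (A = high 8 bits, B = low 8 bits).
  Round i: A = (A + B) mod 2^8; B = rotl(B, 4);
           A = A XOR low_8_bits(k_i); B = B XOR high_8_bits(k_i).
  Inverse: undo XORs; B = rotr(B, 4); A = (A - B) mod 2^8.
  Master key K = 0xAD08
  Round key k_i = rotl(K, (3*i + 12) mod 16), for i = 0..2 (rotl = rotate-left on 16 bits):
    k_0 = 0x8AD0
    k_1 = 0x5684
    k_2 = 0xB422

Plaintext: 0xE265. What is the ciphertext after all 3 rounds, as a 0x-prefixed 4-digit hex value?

s_0 = plaintext = 0xE265
s_1 = Round(s_0, k_0) = 0x97DC
s_2 = Round(s_1, k_1) = 0xF79B
s_3 = Round(s_2, k_2) = 0xB00D

0xB00D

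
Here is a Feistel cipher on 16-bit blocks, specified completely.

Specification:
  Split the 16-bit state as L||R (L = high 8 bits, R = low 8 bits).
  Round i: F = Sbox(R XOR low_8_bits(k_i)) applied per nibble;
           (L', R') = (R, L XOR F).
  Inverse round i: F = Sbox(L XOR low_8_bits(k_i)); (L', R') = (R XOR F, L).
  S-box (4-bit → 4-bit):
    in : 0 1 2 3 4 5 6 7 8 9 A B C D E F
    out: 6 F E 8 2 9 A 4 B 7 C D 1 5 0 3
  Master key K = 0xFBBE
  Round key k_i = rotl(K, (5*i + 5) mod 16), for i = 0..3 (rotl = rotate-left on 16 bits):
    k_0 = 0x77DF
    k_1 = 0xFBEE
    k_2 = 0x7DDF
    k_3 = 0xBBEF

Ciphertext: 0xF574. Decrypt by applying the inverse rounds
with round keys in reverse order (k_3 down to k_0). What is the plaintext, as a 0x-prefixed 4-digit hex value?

s_0 = ciphertext = 0xF574
s_1 = InvRound(s_0, k_3) = 0x88F5
s_2 = InvRound(s_1, k_2) = 0x6188
s_3 = InvRound(s_2, k_1) = 0x3B61
s_4 = InvRound(s_3, k_0) = 0x633B

0x633B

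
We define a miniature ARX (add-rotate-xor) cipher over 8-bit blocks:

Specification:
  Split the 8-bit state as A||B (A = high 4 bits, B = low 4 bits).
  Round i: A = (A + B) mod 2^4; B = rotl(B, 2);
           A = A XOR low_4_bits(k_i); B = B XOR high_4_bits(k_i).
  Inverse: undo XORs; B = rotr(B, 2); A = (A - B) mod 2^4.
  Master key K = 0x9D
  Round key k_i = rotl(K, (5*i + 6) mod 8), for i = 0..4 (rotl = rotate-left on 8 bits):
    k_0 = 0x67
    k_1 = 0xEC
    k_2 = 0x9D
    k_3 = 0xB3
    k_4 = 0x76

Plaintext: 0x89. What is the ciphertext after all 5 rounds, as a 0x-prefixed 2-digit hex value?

0x1B

s_0 = plaintext = 0x89
s_1 = Round(s_0, k_0) = 0x60
s_2 = Round(s_1, k_1) = 0xAE
s_3 = Round(s_2, k_2) = 0x52
s_4 = Round(s_3, k_3) = 0x43
s_5 = Round(s_4, k_4) = 0x1B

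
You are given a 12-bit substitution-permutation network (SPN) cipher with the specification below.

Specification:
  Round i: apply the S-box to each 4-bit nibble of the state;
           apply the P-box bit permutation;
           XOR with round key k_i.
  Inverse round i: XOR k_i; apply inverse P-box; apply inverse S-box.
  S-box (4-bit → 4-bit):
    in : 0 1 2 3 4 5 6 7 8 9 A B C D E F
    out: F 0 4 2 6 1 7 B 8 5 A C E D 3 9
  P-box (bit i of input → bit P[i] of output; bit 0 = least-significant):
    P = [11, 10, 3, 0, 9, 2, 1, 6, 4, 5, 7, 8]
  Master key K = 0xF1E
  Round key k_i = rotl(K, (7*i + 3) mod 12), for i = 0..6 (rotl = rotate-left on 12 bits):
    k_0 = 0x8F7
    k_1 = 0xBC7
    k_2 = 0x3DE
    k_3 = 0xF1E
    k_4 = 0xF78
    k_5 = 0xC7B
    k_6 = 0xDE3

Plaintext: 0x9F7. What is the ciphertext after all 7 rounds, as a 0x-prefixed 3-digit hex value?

0xA97

s_0 = plaintext = 0x9F7
s_1 = Round(s_0, k_0) = 0x626
s_2 = Round(s_1, k_1) = 0x77D
s_3 = Round(s_2, k_2) = 0x8A3
s_4 = Round(s_3, k_3) = 0xA5A
s_5 = Round(s_4, k_4) = 0x859
s_6 = Round(s_5, k_5) = 0x773
s_7 = Round(s_6, k_6) = 0xA97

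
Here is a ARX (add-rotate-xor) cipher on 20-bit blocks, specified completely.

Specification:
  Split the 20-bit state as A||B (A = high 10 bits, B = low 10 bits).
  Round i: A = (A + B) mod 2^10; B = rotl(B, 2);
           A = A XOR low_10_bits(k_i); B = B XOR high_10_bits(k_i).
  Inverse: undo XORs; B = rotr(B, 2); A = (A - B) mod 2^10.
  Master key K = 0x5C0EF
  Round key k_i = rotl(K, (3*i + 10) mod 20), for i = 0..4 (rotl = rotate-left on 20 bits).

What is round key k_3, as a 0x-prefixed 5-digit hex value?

K = 0x5C0EF
k_0 = rotl(K, (3*0+10) mod 20) = rotl(K, 10) = 0x3BD70
k_1 = rotl(K, (3*1+10) mod 20) = rotl(K, 13) = 0xDEB81
k_2 = rotl(K, (3*2+10) mod 20) = rotl(K, 16) = 0xF5C0E
k_3 = rotl(K, (3*3+10) mod 20) = rotl(K, 19) = 0xAE077

0xAE077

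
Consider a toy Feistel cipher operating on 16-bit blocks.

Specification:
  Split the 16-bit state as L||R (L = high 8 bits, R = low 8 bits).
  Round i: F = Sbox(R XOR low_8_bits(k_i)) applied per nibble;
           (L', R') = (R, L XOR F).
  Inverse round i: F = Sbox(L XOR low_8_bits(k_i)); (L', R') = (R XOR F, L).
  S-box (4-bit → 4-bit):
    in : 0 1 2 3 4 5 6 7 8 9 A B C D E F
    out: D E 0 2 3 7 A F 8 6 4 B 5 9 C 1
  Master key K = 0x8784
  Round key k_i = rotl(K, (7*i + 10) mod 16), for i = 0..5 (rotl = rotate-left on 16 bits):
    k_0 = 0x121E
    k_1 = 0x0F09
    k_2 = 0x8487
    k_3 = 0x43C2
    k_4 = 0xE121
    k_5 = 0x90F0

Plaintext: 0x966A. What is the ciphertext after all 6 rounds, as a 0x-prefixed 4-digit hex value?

0xDCAB

s_0 = plaintext = 0x966A
s_1 = Round(s_0, k_0) = 0x6A65
s_2 = Round(s_1, k_1) = 0x65CF
s_3 = Round(s_2, k_2) = 0xCF5D
s_4 = Round(s_3, k_3) = 0x5DAE
s_5 = Round(s_4, k_4) = 0xAEDC
s_6 = Round(s_5, k_5) = 0xDCAB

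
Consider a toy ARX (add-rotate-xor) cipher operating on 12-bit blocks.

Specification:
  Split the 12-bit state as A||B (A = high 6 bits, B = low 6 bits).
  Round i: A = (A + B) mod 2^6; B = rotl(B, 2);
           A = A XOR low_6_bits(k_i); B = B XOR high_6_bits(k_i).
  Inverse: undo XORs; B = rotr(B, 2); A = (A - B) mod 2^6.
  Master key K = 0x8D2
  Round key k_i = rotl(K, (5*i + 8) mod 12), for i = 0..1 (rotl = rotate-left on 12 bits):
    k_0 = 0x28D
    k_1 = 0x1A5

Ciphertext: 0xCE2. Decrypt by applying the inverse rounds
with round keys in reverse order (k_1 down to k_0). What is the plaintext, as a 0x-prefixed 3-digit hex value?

s_0 = ciphertext = 0xCE2
s_1 = InvRound(s_0, k_1) = 0x349
s_2 = InvRound(s_1, k_0) = 0x430

0x430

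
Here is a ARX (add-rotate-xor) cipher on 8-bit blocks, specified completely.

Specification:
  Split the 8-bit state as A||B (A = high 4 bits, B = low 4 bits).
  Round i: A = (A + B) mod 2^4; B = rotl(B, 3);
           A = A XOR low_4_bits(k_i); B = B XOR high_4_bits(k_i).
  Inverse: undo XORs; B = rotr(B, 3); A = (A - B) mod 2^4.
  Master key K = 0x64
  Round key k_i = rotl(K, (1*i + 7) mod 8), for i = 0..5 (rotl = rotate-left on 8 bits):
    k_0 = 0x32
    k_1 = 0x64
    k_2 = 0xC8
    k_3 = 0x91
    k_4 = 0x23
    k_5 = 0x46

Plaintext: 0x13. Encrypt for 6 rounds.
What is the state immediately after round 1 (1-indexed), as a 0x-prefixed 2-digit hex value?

s_0 = plaintext = 0x13
s_1 = Round(s_0, k_0) = 0x6A
s_2 = Round(s_1, k_1) = 0x43
s_3 = Round(s_2, k_2) = 0xF5
s_4 = Round(s_3, k_3) = 0x53
s_5 = Round(s_4, k_4) = 0xBB
s_6 = Round(s_5, k_5) = 0x09

0x6A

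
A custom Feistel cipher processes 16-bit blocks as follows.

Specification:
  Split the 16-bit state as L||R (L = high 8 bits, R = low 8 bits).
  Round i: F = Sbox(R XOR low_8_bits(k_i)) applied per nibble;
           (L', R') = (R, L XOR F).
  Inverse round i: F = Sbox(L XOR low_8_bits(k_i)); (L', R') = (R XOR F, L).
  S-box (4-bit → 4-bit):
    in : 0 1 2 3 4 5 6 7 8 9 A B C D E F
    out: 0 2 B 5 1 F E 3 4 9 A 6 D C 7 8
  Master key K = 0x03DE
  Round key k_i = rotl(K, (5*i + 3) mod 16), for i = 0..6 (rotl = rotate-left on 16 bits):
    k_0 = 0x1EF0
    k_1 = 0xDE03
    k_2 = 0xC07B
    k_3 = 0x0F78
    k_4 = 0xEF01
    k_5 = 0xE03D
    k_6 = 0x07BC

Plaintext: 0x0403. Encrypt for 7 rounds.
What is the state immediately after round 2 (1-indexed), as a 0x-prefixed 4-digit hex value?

s_0 = plaintext = 0x0403
s_1 = Round(s_0, k_0) = 0x0381
s_2 = Round(s_1, k_1) = 0x8148
s_3 = Round(s_2, k_2) = 0x48D4
s_4 = Round(s_3, k_3) = 0xD4E5
s_5 = Round(s_4, k_4) = 0xE5A5
s_6 = Round(s_5, k_5) = 0xA571
s_7 = Round(s_6, k_6) = 0x7179

0x8148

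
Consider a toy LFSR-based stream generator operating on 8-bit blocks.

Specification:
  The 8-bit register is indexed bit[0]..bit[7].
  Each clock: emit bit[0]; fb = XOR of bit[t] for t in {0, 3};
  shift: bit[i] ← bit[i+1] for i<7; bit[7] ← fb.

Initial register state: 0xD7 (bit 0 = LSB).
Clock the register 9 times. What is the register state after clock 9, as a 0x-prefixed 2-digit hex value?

reg_0 = 0xD7
clock 1: out=1, reg = 0xEB
clock 2: out=1, reg = 0x75
clock 3: out=1, reg = 0xBA
clock 4: out=0, reg = 0xDD
clock 5: out=1, reg = 0x6E
clock 6: out=0, reg = 0xB7
clock 7: out=1, reg = 0xDB
clock 8: out=1, reg = 0x6D
clock 9: out=1, reg = 0x36

0x36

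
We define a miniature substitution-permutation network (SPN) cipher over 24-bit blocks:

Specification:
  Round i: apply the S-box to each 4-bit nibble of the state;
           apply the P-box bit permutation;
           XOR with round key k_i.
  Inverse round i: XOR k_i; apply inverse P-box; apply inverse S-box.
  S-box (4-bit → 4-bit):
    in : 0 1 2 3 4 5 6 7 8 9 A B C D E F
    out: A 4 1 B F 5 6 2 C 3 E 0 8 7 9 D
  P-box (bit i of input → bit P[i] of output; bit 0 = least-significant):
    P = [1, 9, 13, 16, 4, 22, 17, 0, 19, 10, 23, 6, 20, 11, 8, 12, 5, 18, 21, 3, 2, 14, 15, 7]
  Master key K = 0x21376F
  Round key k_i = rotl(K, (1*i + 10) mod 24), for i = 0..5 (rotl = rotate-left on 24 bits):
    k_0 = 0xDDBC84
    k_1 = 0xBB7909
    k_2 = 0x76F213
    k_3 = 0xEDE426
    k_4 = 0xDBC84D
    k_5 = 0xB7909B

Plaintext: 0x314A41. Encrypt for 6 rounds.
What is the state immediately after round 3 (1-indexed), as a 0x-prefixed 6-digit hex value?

0x2A4F20

s_0 = plaintext = 0x314A41
s_1 = Round(s_0, k_0) = 0x2FC151
s_2 = Round(s_1, k_1) = 0x194935
s_3 = Round(s_2, k_2) = 0x2A4F20
s_4 = Round(s_3, k_3) = 0x50FF7A
s_5 = Round(s_4, k_4) = 0x067B01
s_6 = Round(s_5, k_5) = 0xD3F81A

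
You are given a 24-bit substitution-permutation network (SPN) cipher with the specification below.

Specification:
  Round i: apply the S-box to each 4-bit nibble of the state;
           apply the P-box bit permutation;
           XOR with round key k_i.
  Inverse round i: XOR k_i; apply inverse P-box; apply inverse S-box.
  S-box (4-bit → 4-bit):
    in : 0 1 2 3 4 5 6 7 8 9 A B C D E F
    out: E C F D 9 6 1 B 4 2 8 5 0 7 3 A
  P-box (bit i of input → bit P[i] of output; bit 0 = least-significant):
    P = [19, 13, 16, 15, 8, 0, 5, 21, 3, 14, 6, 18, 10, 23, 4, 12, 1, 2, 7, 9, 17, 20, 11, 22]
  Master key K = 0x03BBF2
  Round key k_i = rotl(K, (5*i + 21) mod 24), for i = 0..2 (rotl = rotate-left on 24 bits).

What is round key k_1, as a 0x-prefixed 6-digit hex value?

0x0EEFC8

K = 0x03BBF2
k_0 = rotl(K, (5*0+21) mod 24) = rotl(K, 21) = 0x40777E
k_1 = rotl(K, (5*1+21) mod 24) = rotl(K, 2) = 0x0EEFC8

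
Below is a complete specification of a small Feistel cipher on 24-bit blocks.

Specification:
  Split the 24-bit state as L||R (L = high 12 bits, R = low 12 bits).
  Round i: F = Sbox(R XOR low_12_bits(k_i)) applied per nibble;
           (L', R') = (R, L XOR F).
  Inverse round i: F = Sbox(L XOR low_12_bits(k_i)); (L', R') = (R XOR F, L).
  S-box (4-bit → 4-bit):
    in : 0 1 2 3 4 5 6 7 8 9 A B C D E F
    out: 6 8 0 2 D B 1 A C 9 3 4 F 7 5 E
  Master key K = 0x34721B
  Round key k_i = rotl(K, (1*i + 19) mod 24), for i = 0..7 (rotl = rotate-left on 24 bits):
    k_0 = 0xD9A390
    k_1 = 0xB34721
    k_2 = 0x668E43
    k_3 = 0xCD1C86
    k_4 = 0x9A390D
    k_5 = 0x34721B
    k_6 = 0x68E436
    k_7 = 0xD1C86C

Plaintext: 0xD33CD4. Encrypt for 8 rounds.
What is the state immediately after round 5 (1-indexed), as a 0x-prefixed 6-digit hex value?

s_0 = plaintext = 0xD33CD4
s_1 = Round(s_0, k_0) = 0xCD43EE
s_2 = Round(s_1, k_1) = 0x3EE12A
s_3 = Round(s_2, k_2) = 0x12ADF7
s_4 = Round(s_3, k_3) = 0xDF7982
s_5 = Round(s_4, k_4) = 0x982B39
s_6 = Round(s_5, k_5) = 0xB39082
s_7 = Round(s_6, k_6) = 0x082674
s_8 = Round(s_7, k_7) = 0x67450E

0x982B39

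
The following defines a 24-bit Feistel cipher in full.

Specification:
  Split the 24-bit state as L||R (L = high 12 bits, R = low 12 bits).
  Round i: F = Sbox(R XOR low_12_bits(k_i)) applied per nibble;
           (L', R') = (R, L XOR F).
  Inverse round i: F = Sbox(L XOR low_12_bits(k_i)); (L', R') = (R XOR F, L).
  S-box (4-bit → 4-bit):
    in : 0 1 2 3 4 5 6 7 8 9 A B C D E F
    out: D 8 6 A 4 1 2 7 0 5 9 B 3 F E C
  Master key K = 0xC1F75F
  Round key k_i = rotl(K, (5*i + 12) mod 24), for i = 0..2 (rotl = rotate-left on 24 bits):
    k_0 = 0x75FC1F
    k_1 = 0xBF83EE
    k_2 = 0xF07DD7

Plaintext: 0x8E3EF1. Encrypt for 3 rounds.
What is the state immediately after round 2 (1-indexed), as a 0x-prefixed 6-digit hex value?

s_0 = plaintext = 0x8E3EF1
s_1 = Round(s_0, k_0) = 0xEF1E0D
s_2 = Round(s_1, k_1) = 0xE0D11B
s_3 = Round(s_2, k_2) = 0x11BD3E

0xE0D11B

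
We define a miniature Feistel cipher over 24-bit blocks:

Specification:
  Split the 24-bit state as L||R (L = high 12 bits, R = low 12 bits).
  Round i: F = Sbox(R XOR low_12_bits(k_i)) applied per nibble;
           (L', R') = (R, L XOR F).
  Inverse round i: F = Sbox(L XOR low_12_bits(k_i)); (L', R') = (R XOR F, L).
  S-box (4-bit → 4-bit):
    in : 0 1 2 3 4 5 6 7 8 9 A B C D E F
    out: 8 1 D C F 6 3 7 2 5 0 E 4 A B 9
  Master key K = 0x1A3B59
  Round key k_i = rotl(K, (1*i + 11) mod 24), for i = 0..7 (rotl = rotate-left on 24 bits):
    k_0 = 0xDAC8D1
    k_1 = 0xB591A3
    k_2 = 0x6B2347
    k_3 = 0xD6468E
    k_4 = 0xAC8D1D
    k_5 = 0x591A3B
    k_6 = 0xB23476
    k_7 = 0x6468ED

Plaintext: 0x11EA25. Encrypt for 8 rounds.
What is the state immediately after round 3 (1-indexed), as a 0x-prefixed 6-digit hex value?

s_0 = plaintext = 0x11EA25
s_1 = Round(s_0, k_0) = 0xA25C81
s_2 = Round(s_1, k_1) = 0xC810F8
s_3 = Round(s_2, k_2) = 0x0F8068
s_4 = Round(s_3, k_3) = 0x06834B
s_5 = Round(s_4, k_4) = 0x34BB0B
s_6 = Round(s_5, k_5) = 0xB0B283
s_7 = Round(s_6, k_6) = 0x28389D
s_8 = Round(s_7, k_7) = 0x89DAFB

0x0F8068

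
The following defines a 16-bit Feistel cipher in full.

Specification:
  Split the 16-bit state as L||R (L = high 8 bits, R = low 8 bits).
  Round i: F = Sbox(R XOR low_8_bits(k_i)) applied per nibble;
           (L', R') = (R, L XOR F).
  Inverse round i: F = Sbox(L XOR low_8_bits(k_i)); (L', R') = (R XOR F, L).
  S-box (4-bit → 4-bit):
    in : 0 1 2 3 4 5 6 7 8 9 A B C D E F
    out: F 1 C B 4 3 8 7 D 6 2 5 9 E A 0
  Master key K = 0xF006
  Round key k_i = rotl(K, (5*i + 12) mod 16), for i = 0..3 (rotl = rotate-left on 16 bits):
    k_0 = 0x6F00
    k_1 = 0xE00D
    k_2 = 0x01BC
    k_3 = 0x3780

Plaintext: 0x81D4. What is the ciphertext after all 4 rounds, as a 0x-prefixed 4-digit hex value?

0xC611

s_0 = plaintext = 0x81D4
s_1 = Round(s_0, k_0) = 0xD465
s_2 = Round(s_1, k_1) = 0x6559
s_3 = Round(s_2, k_2) = 0x59C6
s_4 = Round(s_3, k_3) = 0xC611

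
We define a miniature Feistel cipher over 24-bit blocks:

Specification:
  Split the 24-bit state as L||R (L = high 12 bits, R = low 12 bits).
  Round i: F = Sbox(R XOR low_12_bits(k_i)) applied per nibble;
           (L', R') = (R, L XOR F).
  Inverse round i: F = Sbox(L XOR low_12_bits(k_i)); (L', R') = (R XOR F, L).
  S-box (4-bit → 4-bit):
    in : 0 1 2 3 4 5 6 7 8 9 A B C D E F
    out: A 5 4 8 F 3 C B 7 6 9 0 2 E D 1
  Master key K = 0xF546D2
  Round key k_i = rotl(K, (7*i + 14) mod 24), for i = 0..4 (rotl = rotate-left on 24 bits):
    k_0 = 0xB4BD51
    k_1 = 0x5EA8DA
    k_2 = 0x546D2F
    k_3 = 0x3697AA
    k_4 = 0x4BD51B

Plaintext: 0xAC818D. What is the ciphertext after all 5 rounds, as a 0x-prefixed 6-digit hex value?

0x3EC836

s_0 = plaintext = 0xAC818D
s_1 = Round(s_0, k_0) = 0x18D82A
s_2 = Round(s_1, k_1) = 0x82AB97
s_3 = Round(s_2, k_2) = 0xB9742D
s_4 = Round(s_3, k_3) = 0x42D3EC
s_5 = Round(s_4, k_4) = 0x3EC836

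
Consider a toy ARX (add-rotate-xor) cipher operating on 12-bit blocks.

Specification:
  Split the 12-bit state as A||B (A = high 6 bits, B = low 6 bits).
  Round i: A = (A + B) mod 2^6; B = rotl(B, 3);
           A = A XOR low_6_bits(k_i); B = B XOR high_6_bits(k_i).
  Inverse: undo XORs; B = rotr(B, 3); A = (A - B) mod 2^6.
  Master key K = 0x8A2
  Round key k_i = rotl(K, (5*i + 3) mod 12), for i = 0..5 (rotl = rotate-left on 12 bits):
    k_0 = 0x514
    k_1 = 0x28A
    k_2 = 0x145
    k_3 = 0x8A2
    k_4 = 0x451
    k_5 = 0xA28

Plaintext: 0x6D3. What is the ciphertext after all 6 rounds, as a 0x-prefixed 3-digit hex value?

0x9D3

s_0 = plaintext = 0x6D3
s_1 = Round(s_0, k_0) = 0xE8E
s_2 = Round(s_1, k_1) = 0x0BB
s_3 = Round(s_2, k_2) = 0xE1A
s_4 = Round(s_3, k_3) = 0xC31
s_5 = Round(s_4, k_4) = 0xC1F
s_6 = Round(s_5, k_5) = 0x9D3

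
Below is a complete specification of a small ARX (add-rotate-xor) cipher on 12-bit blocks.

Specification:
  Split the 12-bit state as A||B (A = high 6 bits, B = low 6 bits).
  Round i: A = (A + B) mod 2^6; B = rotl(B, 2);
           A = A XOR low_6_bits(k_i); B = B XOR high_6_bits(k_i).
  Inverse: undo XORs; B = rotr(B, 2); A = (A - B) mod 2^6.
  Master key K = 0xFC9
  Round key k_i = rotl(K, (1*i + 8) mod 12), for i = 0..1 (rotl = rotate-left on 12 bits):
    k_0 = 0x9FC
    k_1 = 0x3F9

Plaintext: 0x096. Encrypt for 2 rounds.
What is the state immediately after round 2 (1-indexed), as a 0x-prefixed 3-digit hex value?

0x6F4

s_0 = plaintext = 0x096
s_1 = Round(s_0, k_0) = 0x93E
s_2 = Round(s_1, k_1) = 0x6F4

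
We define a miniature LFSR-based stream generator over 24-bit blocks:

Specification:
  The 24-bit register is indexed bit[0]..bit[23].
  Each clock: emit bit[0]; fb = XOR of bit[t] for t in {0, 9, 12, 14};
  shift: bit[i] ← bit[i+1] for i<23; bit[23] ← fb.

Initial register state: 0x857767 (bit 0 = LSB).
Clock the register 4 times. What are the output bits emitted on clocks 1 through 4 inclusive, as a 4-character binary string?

1110

reg_0 = 0x857767
clock 1: out=1, reg = 0x42BBB3
clock 2: out=1, reg = 0xA15DD9
clock 3: out=1, reg = 0xD0AEEC
clock 4: out=0, reg = 0xE85776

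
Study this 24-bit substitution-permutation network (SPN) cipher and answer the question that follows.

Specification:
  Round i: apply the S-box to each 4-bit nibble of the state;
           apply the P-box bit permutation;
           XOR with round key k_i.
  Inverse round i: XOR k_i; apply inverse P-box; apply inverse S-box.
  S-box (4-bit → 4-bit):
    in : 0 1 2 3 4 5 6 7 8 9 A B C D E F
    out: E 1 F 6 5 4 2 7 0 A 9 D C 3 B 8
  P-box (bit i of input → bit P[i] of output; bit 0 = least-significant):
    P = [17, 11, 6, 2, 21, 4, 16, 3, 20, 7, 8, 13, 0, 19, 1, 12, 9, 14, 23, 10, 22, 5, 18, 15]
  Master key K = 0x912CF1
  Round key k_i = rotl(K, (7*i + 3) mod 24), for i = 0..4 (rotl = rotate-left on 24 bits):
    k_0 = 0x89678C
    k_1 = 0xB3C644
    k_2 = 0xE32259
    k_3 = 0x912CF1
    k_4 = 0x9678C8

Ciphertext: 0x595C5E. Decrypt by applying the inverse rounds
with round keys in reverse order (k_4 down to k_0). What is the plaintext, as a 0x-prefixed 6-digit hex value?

s_0 = ciphertext = 0x595C5E
s_1 = InvRound(s_0, k_4) = 0x4C393A
s_2 = InvRound(s_1, k_3) = 0x4C27C5
s_3 = InvRound(s_2, k_2) = 0x5C632A
s_4 = InvRound(s_3, k_1) = 0x2C3CBB
s_5 = InvRound(s_4, k_0) = 0x37B579

0x37B579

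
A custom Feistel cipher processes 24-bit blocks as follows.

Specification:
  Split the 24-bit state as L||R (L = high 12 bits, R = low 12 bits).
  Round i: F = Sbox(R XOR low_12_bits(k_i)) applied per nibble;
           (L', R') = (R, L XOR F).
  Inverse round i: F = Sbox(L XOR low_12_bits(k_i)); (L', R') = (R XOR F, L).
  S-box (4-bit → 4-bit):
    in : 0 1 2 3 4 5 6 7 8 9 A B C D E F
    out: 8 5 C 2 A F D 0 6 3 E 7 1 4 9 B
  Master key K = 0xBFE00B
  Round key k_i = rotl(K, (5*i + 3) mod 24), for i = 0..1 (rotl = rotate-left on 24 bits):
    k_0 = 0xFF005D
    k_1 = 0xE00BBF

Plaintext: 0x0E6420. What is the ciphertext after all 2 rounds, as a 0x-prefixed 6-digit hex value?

s_0 = plaintext = 0x0E6420
s_1 = Round(s_0, k_0) = 0x420AE2
s_2 = Round(s_1, k_1) = 0xAE21D4

0xAE21D4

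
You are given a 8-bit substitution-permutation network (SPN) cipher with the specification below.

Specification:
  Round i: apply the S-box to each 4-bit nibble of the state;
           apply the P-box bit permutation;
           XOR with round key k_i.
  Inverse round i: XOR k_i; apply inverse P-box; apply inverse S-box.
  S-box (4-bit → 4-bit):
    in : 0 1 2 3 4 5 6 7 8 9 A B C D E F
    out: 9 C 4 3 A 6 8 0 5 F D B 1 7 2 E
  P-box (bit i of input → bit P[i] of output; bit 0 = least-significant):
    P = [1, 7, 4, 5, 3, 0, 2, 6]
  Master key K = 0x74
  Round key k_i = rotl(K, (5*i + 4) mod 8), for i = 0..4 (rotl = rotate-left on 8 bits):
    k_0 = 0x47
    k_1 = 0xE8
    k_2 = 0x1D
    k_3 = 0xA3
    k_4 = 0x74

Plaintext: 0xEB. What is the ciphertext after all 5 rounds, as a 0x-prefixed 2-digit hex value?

0x60

s_0 = plaintext = 0xEB
s_1 = Round(s_0, k_0) = 0xE4
s_2 = Round(s_1, k_1) = 0x49
s_3 = Round(s_2, k_2) = 0xEE
s_4 = Round(s_3, k_3) = 0x22
s_5 = Round(s_4, k_4) = 0x60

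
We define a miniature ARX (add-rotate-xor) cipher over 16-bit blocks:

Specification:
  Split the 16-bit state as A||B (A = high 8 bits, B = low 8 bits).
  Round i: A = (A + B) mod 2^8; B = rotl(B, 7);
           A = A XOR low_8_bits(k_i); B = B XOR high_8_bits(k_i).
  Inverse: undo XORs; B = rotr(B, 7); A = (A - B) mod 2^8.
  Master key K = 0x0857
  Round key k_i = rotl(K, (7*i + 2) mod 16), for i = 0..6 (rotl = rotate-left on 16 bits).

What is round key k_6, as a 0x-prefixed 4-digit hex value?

0x7085

K = 0x0857
k_0 = rotl(K, (7*0+2) mod 16) = rotl(K, 2) = 0x215C
k_1 = rotl(K, (7*1+2) mod 16) = rotl(K, 9) = 0xAE10
k_2 = rotl(K, (7*2+2) mod 16) = rotl(K, 0) = 0x0857
k_3 = rotl(K, (7*3+2) mod 16) = rotl(K, 7) = 0x2B84
k_4 = rotl(K, (7*4+2) mod 16) = rotl(K, 14) = 0xC215
k_5 = rotl(K, (7*5+2) mod 16) = rotl(K, 5) = 0x0AE1
k_6 = rotl(K, (7*6+2) mod 16) = rotl(K, 12) = 0x7085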